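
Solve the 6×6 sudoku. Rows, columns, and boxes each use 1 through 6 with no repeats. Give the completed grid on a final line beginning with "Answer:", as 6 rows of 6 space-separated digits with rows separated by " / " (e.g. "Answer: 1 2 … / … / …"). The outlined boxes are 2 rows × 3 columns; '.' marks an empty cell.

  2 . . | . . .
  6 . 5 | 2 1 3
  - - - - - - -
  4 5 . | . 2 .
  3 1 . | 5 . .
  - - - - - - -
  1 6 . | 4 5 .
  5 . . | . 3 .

Step 1. [r6c2∈{2,4}] col 2 places 2 nowhere but r6c2. So r6c2=2.
Step 2. [r1c4∈{6}] r1c4's peers cover all but 6. So r1c4=6.
Step 3. [r4c5∈{4,6}] r4c5 is the only open cell in col 5 admitting 6 ⇒ r4c5=6.
Step 4. [r1c5∈{4}] nothing but 4 survives at r1c5, so r1c5=4.
Step 5. [r3c6∈{1}] only 1 remains possible at r3c6. So r3c6=1.
Step 6. [r1c3∈{1,3}] in row 1, 1 fits only at r1c3 ⇒ r1c3=1.
Step 7. [r4c3∈{2}] r4c3 has the single candidate 2 ⇒ r4c3=2.
Step 8. [r4c6∈{4}] nothing but 4 survives at r4c6, so r4c6=4.
Step 9. [r3c4∈{3}] nothing but 3 survives at r3c4, so r3c4=3.
Step 10. [r1c6∈{5}] r1c6 has the single candidate 5, so r1c6=5.
Step 11. [r6c6∈{6}] nothing but 6 survives at r6c6, so r6c6=6.
Step 12. [r3c3∈{6}] nothing but 6 survives at r3c3, so r3c3=6.
Step 13. [r6c4∈{1}] r6c4's peers cover all but 1 ⇒ r6c4=1.
Step 14. [r2c2∈{4}] r2c2 is down to just 4 ⇒ r2c2=4.
Step 15. [r5c6∈{2}] only 2 remains possible at r5c6, so r5c6=2.
Step 16. [r5c3∈{3}] only 3 remains possible at r5c3 ⇒ r5c3=3.
Step 17. [r6c3∈{4}] only 4 remains possible at r6c3, so r6c3=4.
Step 18. [r1c2∈{3}] r1c2 is down to just 3 ⇒ r1c2=3.

Answer: 2 3 1 6 4 5 / 6 4 5 2 1 3 / 4 5 6 3 2 1 / 3 1 2 5 6 4 / 1 6 3 4 5 2 / 5 2 4 1 3 6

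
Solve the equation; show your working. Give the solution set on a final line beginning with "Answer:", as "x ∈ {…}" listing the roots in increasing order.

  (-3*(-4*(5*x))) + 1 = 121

Step 1. [(-3*(-4*(5*x))) + 1 = 121] +1 is outermost — subtract 1 both sides, so sub: -3*(-4*(5*x)) = 120.
Step 2. [-3*(-4*(5*x)) = 120] leading coefficient -3: divide by -3. So div: -4*(5*x) = -40.
Step 3. [-4*(5*x) = -40] -4 out front; divide by -4 ⇒ div: 5*x = 10.
Step 4. [5*x = 10] 5·(inner) — divide through by 5 ⇒ div: x = 2.

Answer: x ∈ {2}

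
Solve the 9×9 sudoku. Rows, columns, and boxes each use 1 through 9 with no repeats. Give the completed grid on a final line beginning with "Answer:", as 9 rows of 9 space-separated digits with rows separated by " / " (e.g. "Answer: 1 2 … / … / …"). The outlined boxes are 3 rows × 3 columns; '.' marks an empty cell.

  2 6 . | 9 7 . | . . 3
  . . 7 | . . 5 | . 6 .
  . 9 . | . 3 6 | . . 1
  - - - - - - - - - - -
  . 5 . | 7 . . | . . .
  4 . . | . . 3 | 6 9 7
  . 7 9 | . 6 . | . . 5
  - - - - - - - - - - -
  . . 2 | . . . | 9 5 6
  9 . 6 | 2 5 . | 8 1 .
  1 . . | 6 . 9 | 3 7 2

Step 1. [r2c5∈{1,2,4,8}] in box 2, 2 fits only at r2c5. So r2c5=2.
Step 2. [r2c7∈{4}] r2c7 has the single candidate 4, so r2c7=4.
Step 3. [r1c8∈{8}] r1c8 is down to just 8. So r1c8=8.
Step 4. [r4c9∈{4,8}] in col 9, 8 fits only at r4c9, so r4c9=8.
Step 5. [r7c4∈{1,3,4,8}] r7c4 is the only open cell in col 4 admitting 3 ⇒ r7c4=3.
Step 6. [r4c3∈{1,3}] in col 3, 3 fits only at r4c3. So r4c3=3.
Step 7. [r6c1∈{8}] r6c1 has the single candidate 8 ⇒ r6c1=8.
Step 8. [r7c6∈{1,4,7,8}] r7c6 is the only open cell in col 6 admitting 8. So r7c6=8.
Step 9. [r9c5∈{4}] r9c5 is down to just 4, so r9c5=4.
Step 10. [r5c3∈{1}] nothing but 1 survives at r5c3. So r5c3=1.
Step 11. [r1c6∈{1,4}] in row 1, 1 fits only at r1c6. So r1c6=1.
Step 12. [r3c1∈{5}] r3c1 has the single candidate 5, so r3c1=5.
Step 13. [r3c4∈{4,8}] box 2 places 4 nowhere but r3c4. So r3c4=4.
Step 14. [r3c8∈{2}] only 2 remains possible at r3c8, so r3c8=2.
Step 15. [r6c4∈{1}] nothing but 1 survives at r6c4, so r6c4=1.
Step 16. [r2c2∈{1,3,8}] r2c2 is the only open cell in row 2 admitting 1, so r2c2=1.
Step 17. [r4c8∈{4}] r4c8 is down to just 4 ⇒ r4c8=4.
Step 18. [r4c6∈{2}] nothing but 2 survives at r4c6, so r4c6=2.
Step 19. [r5c5∈{8}] only 8 remains possible at r5c5 ⇒ r5c5=8.
Step 20. [r8c2∈{3,4}] 3 has one home in row 8: r8c2. So r8c2=3.
Step 21. [r9c2∈{8}] only 8 remains possible at r9c2, so r9c2=8.
Step 22. [r4c7∈{1}] r4c7's peers cover all but 1 ⇒ r4c7=1.
Step 23. [r6c6∈{4}] r6c6 has the single candidate 4, so r6c6=4.
Step 24. [r9c3∈{5}] r9c3's peers cover all but 5. So r9c3=5.
Step 25. [r1c7∈{5}] only 5 remains possible at r1c7. So r1c7=5.
Step 26. [r8c6∈{7}] only 7 remains possible at r8c6. So r8c6=7.
Step 27. [r5c2∈{2}] r5c2 is down to just 2. So r5c2=2.
Step 28. [r7c1∈{7}] nothing but 7 survives at r7c1, so r7c1=7.
Step 29. [r8c9∈{4}] nothing but 4 survives at r8c9, so r8c9=4.
Step 30. [r4c5∈{9}] r4c5's peers cover all but 9 ⇒ r4c5=9.
Step 31. [r2c9∈{9}] r2c9 has the single candidate 9, so r2c9=9.
Step 32. [r1c3∈{4}] only 4 remains possible at r1c3. So r1c3=4.
Step 33. [r6c8∈{3}] r6c8 has the single candidate 3, so r6c8=3.
Step 34. [r3c3∈{8}] nothing but 8 survives at r3c3. So r3c3=8.
Step 35. [r4c1∈{6}] r4c1's peers cover all but 6 ⇒ r4c1=6.
Step 36. [r7c2∈{4}] only 4 remains possible at r7c2 ⇒ r7c2=4.
Step 37. [r2c1∈{3}] r2c1's peers cover all but 3 ⇒ r2c1=3.
Step 38. [r7c5∈{1}] r7c5 is down to just 1, so r7c5=1.
Step 39. [r2c4∈{8}] r2c4 has the single candidate 8, so r2c4=8.
Step 40. [r6c7∈{2}] r6c7 is down to just 2, so r6c7=2.
Step 41. [r5c4∈{5}] nothing but 5 survives at r5c4. So r5c4=5.
Step 42. [r3c7∈{7}] only 7 remains possible at r3c7. So r3c7=7.

Answer: 2 6 4 9 7 1 5 8 3 / 3 1 7 8 2 5 4 6 9 / 5 9 8 4 3 6 7 2 1 / 6 5 3 7 9 2 1 4 8 / 4 2 1 5 8 3 6 9 7 / 8 7 9 1 6 4 2 3 5 / 7 4 2 3 1 8 9 5 6 / 9 3 6 2 5 7 8 1 4 / 1 8 5 6 4 9 3 7 2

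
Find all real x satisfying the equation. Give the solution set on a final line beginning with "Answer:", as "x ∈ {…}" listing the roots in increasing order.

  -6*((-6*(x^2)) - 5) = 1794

Step 1. [-6*((-6*(x^2)) - 5) = 1794] -6 out front; divide by -6 ⇒ div: (-6*(x^2)) - 5 = -299.
Step 2. [(-6*(x^2)) - 5 = -299] -5 is outermost — add 5 both sides ⇒ sub: -6*(x^2) = -294.
Step 3. [-6*(x^2) = -294] divide by the outer -6. So div: x^2 = 49.
Step 4. [x^2 = 49] LHS squared, RHS 49 ≥ 0: apply √ (±), so sqrt: x = 7 or -7.

Answer: x ∈ {-7, 7}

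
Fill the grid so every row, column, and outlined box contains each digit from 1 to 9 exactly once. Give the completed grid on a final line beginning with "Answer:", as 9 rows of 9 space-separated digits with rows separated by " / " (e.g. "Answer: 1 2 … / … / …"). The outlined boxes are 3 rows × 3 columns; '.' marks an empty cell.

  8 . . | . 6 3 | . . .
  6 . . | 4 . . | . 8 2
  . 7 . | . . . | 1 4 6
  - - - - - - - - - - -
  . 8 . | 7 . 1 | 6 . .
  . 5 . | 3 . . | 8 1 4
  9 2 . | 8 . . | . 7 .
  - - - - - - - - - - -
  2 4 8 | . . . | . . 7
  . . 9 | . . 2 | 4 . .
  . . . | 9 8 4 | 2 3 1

Step 1. [r8c1∈{1,3,5,7}] 1 has one home in col 1: r8c1, so r8c1=1.
Step 2. [r2c7∈{3,5,7,9}] r2c7 is the only open cell in box 3 admitting 3. So r2c7=3.
Step 3. [r6c7∈{5}] r6c7 has the single candidate 5, so r6c7=5.
Step 4. [r4c5∈{2,4,5,9}] 5 has one home in row 4: r4c5. So r4c5=5.
Step 5. [r6c3∈{1,3,4,6}] r6c3 is the only open cell in row 6 admitting 1. So r6c3=1.
Step 6. [r2c3∈{5}] r2c3 is down to just 5 ⇒ r2c3=5.
Step 7. [r5c3∈{6,7}] 6 has one home in box 4: r5c3. So r5c3=6.
Step 8. [r5c6∈{9}] r5c6 is down to just 9, so r5c6=9.
Step 9. [r8c2∈{3,6}] 3 has one home in col 2: r8c2 ⇒ r8c2=3.
Step 10. [r4c1∈{3,4}] across col 1, 4 lands solely at r4c1. So r4c1=4.
Step 11. [r3c5∈{2,9}] 9 has one home in row 3: r3c5, so r3c5=9.
Step 12. [r2c2∈{1,9}] in row 2, 9 fits only at r2c2. So r2c2=9.
Step 13. [r2c5∈{1,7}] in row 2, 1 fits only at r2c5, so r2c5=1.
Step 14. [r7c7∈{9}] nothing but 9 survives at r7c7, so r7c7=9.
Step 15. [r4c3∈{3}] r4c3 is down to just 3. So r4c3=3.
Step 16. [r3c3∈{2}] nothing but 2 survives at r3c3 ⇒ r3c3=2.
Step 17. [r3c4∈{5}] r3c4 has the single candidate 5, so r3c4=5.
Step 18. [r8c4∈{6}] only 6 remains possible at r8c4 ⇒ r8c4=6.
Step 19. [r8c8∈{5}] r8c8 has the single candidate 5. So r8c8=5.
Step 20. [r1c8∈{9}] r1c8's peers cover all but 9 ⇒ r1c8=9.
Step 21. [r5c1∈{7}] nothing but 7 survives at r5c1 ⇒ r5c1=7.
Step 22. [r9c2∈{6}] r9c2 is down to just 6, so r9c2=6.
Step 23. [r5c5∈{2}] r5c5 has the single candidate 2. So r5c5=2.
Step 24. [r2c6∈{7}] r2c6 is down to just 7 ⇒ r2c6=7.
Step 25. [r7c4∈{1}] only 1 remains possible at r7c4 ⇒ r7c4=1.
Step 26. [r7c8∈{6}] only 6 remains possible at r7c8 ⇒ r7c8=6.
Step 27. [r1c3∈{4}] only 4 remains possible at r1c3 ⇒ r1c3=4.
Step 28. [r7c6∈{5}] nothing but 5 survives at r7c6 ⇒ r7c6=5.
Step 29. [r1c7∈{7}] only 7 remains possible at r1c7 ⇒ r1c7=7.
Step 30. [r3c6∈{8}] nothing but 8 survives at r3c6, so r3c6=8.
Step 31. [r1c9∈{5}] r1c9 is down to just 5 ⇒ r1c9=5.
Step 32. [r8c5∈{7}] only 7 remains possible at r8c5, so r8c5=7.
Step 33. [r9c3∈{7}] only 7 remains possible at r9c3. So r9c3=7.
Step 34. [r7c5∈{3}] r7c5 is down to just 3 ⇒ r7c5=3.
Step 35. [r9c1∈{5}] r9c1 is down to just 5. So r9c1=5.
Step 36. [r3c1∈{3}] r3c1 has the single candidate 3 ⇒ r3c1=3.
Step 37. [r4c8∈{2}] r4c8 has the single candidate 2. So r4c8=2.
Step 38. [r6c5∈{4}] r6c5 is down to just 4. So r6c5=4.
Step 39. [r1c2∈{1}] nothing but 1 survives at r1c2. So r1c2=1.
Step 40. [r6c6∈{6}] only 6 remains possible at r6c6, so r6c6=6.
Step 41. [r1c4∈{2}] r1c4 has the single candidate 2, so r1c4=2.
Step 42. [r4c9∈{9}] only 9 remains possible at r4c9, so r4c9=9.
Step 43. [r6c9∈{3}] r6c9 has the single candidate 3. So r6c9=3.
Step 44. [r8c9∈{8}] r8c9 is down to just 8 ⇒ r8c9=8.

Answer: 8 1 4 2 6 3 7 9 5 / 6 9 5 4 1 7 3 8 2 / 3 7 2 5 9 8 1 4 6 / 4 8 3 7 5 1 6 2 9 / 7 5 6 3 2 9 8 1 4 / 9 2 1 8 4 6 5 7 3 / 2 4 8 1 3 5 9 6 7 / 1 3 9 6 7 2 4 5 8 / 5 6 7 9 8 4 2 3 1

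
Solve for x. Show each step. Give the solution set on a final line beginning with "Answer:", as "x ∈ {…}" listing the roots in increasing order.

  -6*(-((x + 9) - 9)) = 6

Step 1. [-6*(-((x + 9) - 9)) = 6] -6 out front; divide by -6, so div: -((x + 9) - 9) = -1.
Step 2. [-((x + 9) - 9) = -1] LHS negated; negate both sides, so neg: (x + 9) - 9 = 1.
Step 3. [(x + 9) - 9 = 1] add 9: x sits inside (… - 9), so sub: x + 9 = 10.
Step 4. [x + 9 = 10] the outer +9 inverts by subtracting 9. So sub: x = 1.

Answer: x ∈ {1}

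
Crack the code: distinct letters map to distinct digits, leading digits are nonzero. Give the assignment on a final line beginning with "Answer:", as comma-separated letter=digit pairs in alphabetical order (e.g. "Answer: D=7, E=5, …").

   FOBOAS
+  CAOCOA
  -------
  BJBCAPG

Step 1. [col 1: S + A ≡ G (mod 10)] no forcing yet in column 1 (carry-in 0); S=9 is free and consistent — try it, so S=9.
Step 2. [col 1: S + A ≡ G (mod 10)] several values work for A in column 1 (S + A ≡ G (mod 10), carry-in 0); try A=8, so A=8.
Step 3. [col 1: S + A ≡ G (mod 10)] in column 1 we have S+A≡G with carry-in 0; given S=9, A=8 and digits 8,9 already taken and all letters distinct, that pins G to 7, so G=7.
Step 4. [col 2: A + O ≡ P (mod 10)] no forcing yet in column 2 (carry-in 1); P=2 is free and consistent — try it, so P=2.
Step 5. [B] adding two 6-digit numbers gives at most 6+1 digits, and here it does — B is that final carry and must be 1, so B=1.
Step 6. [col 2: A + O ≡ P (mod 10)] in column 2 we have A+O≡P with carry-in 1; given A=8, P=2 and digits 1,2,7,8,9 already taken and all letters distinct, that pins O to 3. So O=3.
Step 7. [col 3: O + C ≡ A (mod 10)] column 3: given O=3, A=8, carry-in 1, and digits 1,2,3,7,8,9 already taken and all letters distinct, O+C≡A (mod 10) forces C=4 ⇒ C=4.
Step 8. [col 6: F + C ≡ J (mod 10)] several values work for F in column 6 (F + C ≡ J (mod 10), carry-in 1); try F=5. So F=5.
Step 9. [col 6: F + C ≡ J (mod 10)] in column 6 we have F+C≡J with carry-in 1; given F=5, C=4 and digits 1,2,3,4,5,7,8,9 already taken and all letters distinct, that pins J to 0. So J=0.

Answer: A=8, B=1, C=4, F=5, G=7, J=0, O=3, P=2, S=9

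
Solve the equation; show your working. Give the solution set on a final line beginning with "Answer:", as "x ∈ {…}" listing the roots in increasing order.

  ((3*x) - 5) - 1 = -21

Step 1. [((3*x) - 5) - 1 = -21] peel the -1: add 1 from each side ⇒ sub: (3*x) - 5 = -20.
Step 2. [(3*x) - 5 = -20] 5 comes off first (add 5). So sub: 3*x = -15.
Step 3. [3*x = -15] divide by the outer 3, so div: x = -5.

Answer: x ∈ {-5}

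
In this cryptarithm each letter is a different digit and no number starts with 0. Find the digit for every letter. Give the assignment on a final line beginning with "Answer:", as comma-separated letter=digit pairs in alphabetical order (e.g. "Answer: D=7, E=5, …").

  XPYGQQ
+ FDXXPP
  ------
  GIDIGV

Step 1. [col 1: Q + P ≡ V (mod 10)] P=8 is one option consistent with column 1 (Q + P ≡ V (mod 10), carry-in 0) — take it. So P=8.
Step 2. [col 1: Q + P ≡ V (mod 10)] V=4 is one option consistent with column 1 (Q + P ≡ V (mod 10), carry-in 0) — take it, so V=4.
Step 3. [col 1: Q + P ≡ V (mod 10)] from column 1 (P=8, V=4, carry-in 0, digits 4,8 already taken and all letters distinct): Q must equal 6, so Q=6.
Step 4. [col 2: Q + P ≡ G (mod 10)] column 2 reads Q+P+carry(1)=G with Q=6, P=8; with digits 4,6,8 already taken and all letters distinct, the only value for G is 5. So G=5.
Step 5. [col 3: G + X ≡ I (mod 10)] column 3 (G + X ≡ I (mod 10), carry-in 1) doesn't pin I yet; pick I=9 and continue ⇒ I=9.
Step 6. [col 3: G + X ≡ I (mod 10)] column 3 reads G+X+carry(1)=I with G=5, I=9; with digits 4,5,6,8,9 already taken and all letters distinct, the only value for X is 3, so X=3.
Step 7. [col 4: Y + X ≡ D (mod 10)] column 4: given X=3, carry-in 0, and digits 3,4,5,6,8,9 already taken and all letters distinct, Y+X≡D (mod 10) forces D=0. So D=0.
Step 8. [col 4: Y + X ≡ D (mod 10)] column 4 reads Y+X+carry(0)=D with X=3, D=0; with digits 0,3,4,5,6,8,9 already taken and all letters distinct, the only value for Y is 7. So Y=7.
Step 9. [col 6: X + F ≡ G (mod 10)] from column 6 (X=3, G=5, carry-in 0, digits 0,3,4,5,6,7,8,9 already taken and all letters distinct): F must equal 2, so F=2.

Answer: D=0, F=2, G=5, I=9, P=8, Q=6, V=4, X=3, Y=7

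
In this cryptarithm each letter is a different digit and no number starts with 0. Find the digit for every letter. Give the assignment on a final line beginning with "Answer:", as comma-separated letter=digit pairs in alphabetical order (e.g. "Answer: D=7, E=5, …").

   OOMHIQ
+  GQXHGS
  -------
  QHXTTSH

Step 1. [col 1: Q + S ≡ H (mod 10)] S=3 is one option consistent with column 1 (Q + S ≡ H (mod 10), carry-in 0) — take it. So S=3.
Step 2. [col 1: Q + S ≡ H (mod 10)] H=4 is one option consistent with column 1 (Q + S ≡ H (mod 10), carry-in 0) — take it ⇒ H=4.
Step 3. [col 1: Q + S ≡ H (mod 10)] column 1 reads Q+S+carry(0)=H with S=3, H=4; with digits 3,4 already taken and all letters distinct, the only value for Q is 1, so Q=1.
Step 4. [col 2: I + G ≡ S (mod 10)] G=8 is one option consistent with column 2 (I + G ≡ S (mod 10), carry-in 0) — take it. So G=8.
Step 5. [col 2: I + G ≡ S (mod 10)] from column 2 (G=8, S=3, carry-in 0, digits 1,3,4,8 already taken and all letters distinct): I must equal 5, so I=5.
Step 6. [col 3: H + H ≡ T (mod 10)] in column 3 we have H+H≡T with carry-in 1; given H=4 and digits 1,3,4,5,8 already taken and all letters distinct, that pins T to 9, so T=9.
Step 7. [col 4: M + X ≡ T (mod 10)] no forcing yet in column 4 (carry-in 0); M=2 is free and consistent — try it. So M=2.
Step 8. [col 4: M + X ≡ T (mod 10)] in column 4 we have M+X≡T with carry-in 0; given M=2, T=9 and digits 1,2,3,4,5,8,9 already taken and all letters distinct, that pins X to 7. So X=7.
Step 9. [col 5: O + Q ≡ X (mod 10)] column 5 reads O+Q+carry(0)=X with Q=1, X=7; with digits 1,2,3,4,5,7,8,9 already taken and all letters distinct, the only value for O is 6. So O=6.

Answer: G=8, H=4, I=5, M=2, O=6, Q=1, S=3, T=9, X=7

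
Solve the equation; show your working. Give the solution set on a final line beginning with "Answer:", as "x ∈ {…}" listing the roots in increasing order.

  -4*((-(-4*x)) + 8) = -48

Step 1. [-4*((-(-4*x)) + 8) = -48] leading coefficient -4: divide by -4, so div: (-(-4*x)) + 8 = 12.
Step 2. [(-(-4*x)) + 8 = 12] +8 is outermost — subtract 8 both sides. So sub: -(-4*x) = 4.
Step 3. [-(-4*x) = 4] LHS negated; negate both sides. So neg: -4*x = -4.
Step 4. [-4*x = -4] LHS = -4·(…); ÷-4 both sides, so div: x = 1.

Answer: x ∈ {1}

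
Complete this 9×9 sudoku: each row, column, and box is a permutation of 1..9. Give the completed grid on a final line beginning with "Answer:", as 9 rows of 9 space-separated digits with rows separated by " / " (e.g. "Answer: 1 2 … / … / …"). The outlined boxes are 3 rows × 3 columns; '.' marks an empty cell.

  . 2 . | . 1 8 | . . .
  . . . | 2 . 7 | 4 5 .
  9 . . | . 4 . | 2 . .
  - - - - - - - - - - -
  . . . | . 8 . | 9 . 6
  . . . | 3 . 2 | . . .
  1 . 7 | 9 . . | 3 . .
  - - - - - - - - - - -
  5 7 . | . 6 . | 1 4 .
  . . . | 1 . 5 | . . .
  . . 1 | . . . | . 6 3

Step 1. [r1c1∈{3,4,6,7}] col 1 places 7 nowhere but r1c1. So r1c1=7.
Step 2. [r1c3∈{3,4,5,6}] 4 has one home in row 1: r1c3 ⇒ r1c3=4.
Step 3. [r6c5∈{5}] r6c5's peers cover all but 5, so r6c5=5.
Step 4. [r5c9∈{1,4,5,7,8}] 5 has one home in col 9: r5c9. So r5c9=5.
Step 5. [r5c5∈{7}] r5c5 has the single candidate 7. So r5c5=7.
Step 6. [r5c7∈{8}] r5c7 has the single candidate 8. So r5c7=8.
Step 7. [r6c2∈{4,6,8}] 8 has one home in row 6: r6c2, so r6c2=8.
Step 8. [r4c4∈{4}] only 4 remains possible at r4c4, so r4c4=4.
Step 9. [r1c9∈{9}] only 9 remains possible at r1c9, so r1c9=9.
Step 10. [r8c8∈{2,7,8,9}] col 8 places 9 nowhere but r8c8, so r8c8=9.
Step 11. [r3c8∈{1,3,7,8}] across col 8, 8 lands solely at r3c8 ⇒ r3c8=8.
Step 12. [r7c4∈{8}] nothing but 8 survives at r7c4 ⇒ r7c4=8.
Step 13. [r9c1∈{2,4,8}] 8 has one home in row 9: r9c1. So r9c1=8.
Step 14. [r7c9∈{2}] r7c9 is down to just 2, so r7c9=2.
Step 15. [r4c8∈{1,2,7}] across row 4, 7 lands solely at r4c8, so r4c8=7.
Step 16. [r2c3∈{3,6,8}] row 2 places 8 nowhere but r2c3. So r2c3=8.
Step 17. [r3c9∈{1,7}] across row 3, 7 lands solely at r3c9 ⇒ r3c9=7.
Step 18. [r3c2∈{1,3,5,6}] across row 3, 1 lands solely at r3c2. So r3c2=1.
Step 19. [r3c3∈{3,5,6}] 5 has one home in box 1: r3c3. So r3c3=5.
Step 20. [r3c6∈{3,6}] across row 3, 3 lands solely at r3c6, so r3c6=3.
Step 21. [r7c3∈{3,9}] in row 7, 3 fits only at r7c3, so r7c3=3.
Step 22. [r9c2∈{4,9}] in box 7, 9 fits only at r9c2. So r9c2=9.
Step 23. [r4c3∈{2}] only 2 remains possible at r4c3. So r4c3=2.
Step 24. [r8c1∈{2,4,6}] r8c1 is the only open cell in col 1 admitting 2. So r8c1=2.
Step 25. [r8c3∈{6}] r8c3 has the single candidate 6. So r8c3=6.
Step 26. [r4c1∈{3}] r4c1 has the single candidate 3, so r4c1=3.
Step 27. [r2c1∈{6}] r2c1's peers cover all but 6, so r2c1=6.
Step 28. [r8c7∈{7}] only 7 remains possible at r8c7 ⇒ r8c7=7.
Step 29. [r8c2∈{4}] r8c2's peers cover all but 4 ⇒ r8c2=4.
Step 30. [r1c4∈{5,6}] row 1 places 5 nowhere but r1c4. So r1c4=5.
Step 31. [r7c6∈{9}] nothing but 9 survives at r7c6, so r7c6=9.
Step 32. [r9c5∈{2}] r9c5's peers cover all but 2. So r9c5=2.
Step 33. [r9c7∈{5}] r9c7 is down to just 5, so r9c7=5.
Step 34. [r2c9∈{1}] r2c9 has the single candidate 1. So r2c9=1.
Step 35. [r6c6∈{6}] r6c6 is down to just 6 ⇒ r6c6=6.
Step 36. [r5c8∈{1}] nothing but 1 survives at r5c8 ⇒ r5c8=1.
Step 37. [r2c5∈{9}] r2c5 has the single candidate 9 ⇒ r2c5=9.
Step 38. [r9c6∈{4}] nothing but 4 survives at r9c6 ⇒ r9c6=4.
Step 39. [r8c9∈{8}] nothing but 8 survives at r8c9 ⇒ r8c9=8.
Step 40. [r6c9∈{4}] r6c9's peers cover all but 4. So r6c9=4.
Step 41. [r8c5∈{3}] r8c5 has the single candidate 3 ⇒ r8c5=3.
Step 42. [r5c2∈{6}] r5c2 is down to just 6. So r5c2=6.
Step 43. [r2c2∈{3}] r2c2's peers cover all but 3, so r2c2=3.
Step 44. [r6c8∈{2}] r6c8's peers cover all but 2. So r6c8=2.
Step 45. [r4c6∈{1}] nothing but 1 survives at r4c6 ⇒ r4c6=1.
Step 46. [r5c1∈{4}] r5c1's peers cover all but 4, so r5c1=4.
Step 47. [r5c3∈{9}] r5c3's peers cover all but 9 ⇒ r5c3=9.
Step 48. [r9c4∈{7}] r9c4's peers cover all but 7, so r9c4=7.
Step 49. [r1c8∈{3}] nothing but 3 survives at r1c8, so r1c8=3.
Step 50. [r3c4∈{6}] r3c4 has the single candidate 6 ⇒ r3c4=6.
Step 51. [r1c7∈{6}] r1c7's peers cover all but 6 ⇒ r1c7=6.
Step 52. [r4c2∈{5}] only 5 remains possible at r4c2 ⇒ r4c2=5.

Answer: 7 2 4 5 1 8 6 3 9 / 6 3 8 2 9 7 4 5 1 / 9 1 5 6 4 3 2 8 7 / 3 5 2 4 8 1 9 7 6 / 4 6 9 3 7 2 8 1 5 / 1 8 7 9 5 6 3 2 4 / 5 7 3 8 6 9 1 4 2 / 2 4 6 1 3 5 7 9 8 / 8 9 1 7 2 4 5 6 3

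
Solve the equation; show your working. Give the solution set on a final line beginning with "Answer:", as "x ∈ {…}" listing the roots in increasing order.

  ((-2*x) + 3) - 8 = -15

Step 1. [((-2*x) + 3) - 8 = -15] 8 comes off first (add 8) ⇒ sub: (-2*x) + 3 = -7.
Step 2. [(-2*x) + 3 = -7] 3 comes off first (subtract 3). So sub: -2*x = -10.
Step 3. [-2*x = -10] -2 out front; divide by -2. So div: x = 5.

Answer: x ∈ {5}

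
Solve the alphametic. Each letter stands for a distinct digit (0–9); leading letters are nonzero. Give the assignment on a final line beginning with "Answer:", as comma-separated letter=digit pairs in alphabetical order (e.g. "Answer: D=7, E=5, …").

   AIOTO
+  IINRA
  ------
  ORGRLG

Step 1. [col 1: O + A ≡ G (mod 10)] no forcing yet in column 1 (carry-in 0); G=6 is free and consistent — try it, so G=6.
Step 2. [col 1: O + A ≡ G (mod 10)] no forcing yet in column 1 (carry-in 0); O=1 is free and consistent — try it, so O=1.
Step 3. [col 1: O + A ≡ G (mod 10)] in column 1 we have O+A≡G with carry-in 0; given O=1, G=6 and digits 1,6 already taken and all letters distinct, that pins A to 5 ⇒ A=5.
Step 4. [col 2: T + R ≡ L (mod 10)] several values work for R in column 2 (T + R ≡ L (mod 10), carry-in 0); try R=4. So R=4.
Step 5. [col 2: T + R ≡ L (mod 10)] no forcing yet in column 2 (carry-in 0); T=9 is free and consistent — try it ⇒ T=9.
Step 6. [col 2: T + R ≡ L (mod 10)] column 2 reads T+R+carry(0)=L with T=9, R=4; with digits 1,4,5,6,9 already taken and all letters distinct, the only value for L is 3, so L=3.
Step 7. [col 3: O + N ≡ R (mod 10)] from column 3 (O=1, R=4, carry-in 1, digits 1,3,4,5,6,9 already taken and all letters distinct): N must equal 2. So N=2.
Step 8. [col 4: I + I ≡ G (mod 10)] in column 4 we have I+I≡G with carry-in 0; given G=6 and digits 1,2,3,4,5,6,9 already taken and all letters distinct, that pins I to 8 ⇒ I=8.

Answer: A=5, G=6, I=8, L=3, N=2, O=1, R=4, T=9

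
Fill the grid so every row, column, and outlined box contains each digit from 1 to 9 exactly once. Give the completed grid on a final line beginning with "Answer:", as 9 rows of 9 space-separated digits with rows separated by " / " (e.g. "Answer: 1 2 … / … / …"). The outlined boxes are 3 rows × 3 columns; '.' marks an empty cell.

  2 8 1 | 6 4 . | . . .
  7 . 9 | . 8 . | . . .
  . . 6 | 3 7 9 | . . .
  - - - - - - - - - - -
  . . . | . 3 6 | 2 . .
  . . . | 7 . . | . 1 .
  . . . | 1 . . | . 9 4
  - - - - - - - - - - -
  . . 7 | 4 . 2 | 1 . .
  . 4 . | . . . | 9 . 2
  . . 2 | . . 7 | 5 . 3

Step 1. [r3c2∈{5}] only 5 remains possible at r3c2, so r3c2=5.
Step 2. [r1c6∈{5}] r1c6 has the single candidate 5. So r1c6=5.
Step 3. [r6c6∈{8}] r6c6's peers cover all but 8 ⇒ r6c6=8.
Step 4. [r2c2∈{3}] only 3 remains possible at r2c2, so r2c2=3.
Step 5. [r7c1∈{3,5,6,8,9}] r7c1 is the only open cell in row 7 admitting 3 ⇒ r7c1=3.
Step 6. [r7c5∈{5,6,9}] across row 7, 5 lands solely at r7c5 ⇒ r7c5=5.
Step 7. [r7c2∈{6,9}] r7c2 is the only open cell in row 7 admitting 9. So r7c2=9.
Step 8. [r4c4∈{5,9}] in col 4, 5 fits only at r4c4 ⇒ r4c4=5.
Step 9. [r5c9∈{5,6,8}] box 6 places 5 nowhere but r5c9. So r5c9=5.
Step 10. [r4c1∈{1,4,8,9}] row 4 places 9 nowhere but r4c1. So r4c1=9.
Step 11. [r8c4∈{8}] r8c4's peers cover all but 8 ⇒ r8c4=8.
Step 12. [r9c8∈{4,6,8}] across row 9, 4 lands solely at r9c8. So r9c8=4.
Step 13. [r4c3∈{4,8}] across row 4, 4 lands solely at r4c3, so r4c3=4.
Step 14. [r8c8∈{6,7}] r8c8 is the only open cell in row 8 admitting 7. So r8c8=7.
Step 15. [r4c8∈{8}] nothing but 8 survives at r4c8. So r4c8=8.
Step 16. [r4c9∈{7}] r4c9 is down to just 7, so r4c9=7.
Step 17. [r9c1∈{1,6,8}] row 9 places 8 nowhere but r9c1, so r9c1=8.
Step 18. [r5c1∈{6}] r5c1's peers cover all but 6 ⇒ r5c1=6.
Step 19. [r8c1∈{1,5}] 1 has one home in col 1: r8c1 ⇒ r8c1=1.
Step 20. [r5c7∈{3}] nothing but 3 survives at r5c7 ⇒ r5c7=3.
Step 21. [r3c7∈{4,8}] in col 7, 8 fits only at r3c7, so r3c7=8.
Step 22. [r6c5∈{2}] r6c5 is down to just 2 ⇒ r6c5=2.
Step 23. [r2c8∈{2,5,6}] r2c8 is the only open cell in row 2 admitting 5. So r2c8=5.
Step 24. [r9c5∈{1,6,9}] row 9 places 1 nowhere but r9c5. So r9c5=1.
Step 25. [r6c7∈{6}] r6c7's peers cover all but 6, so r6c7=6.
Step 26. [r2c9∈{1,6}] in row 2, 6 fits only at r2c9. So r2c9=6.
Step 27. [r8c3∈{5}] only 5 remains possible at r8c3 ⇒ r8c3=5.
Step 28. [r2c6∈{1}] r2c6 is down to just 1 ⇒ r2c6=1.
Step 29. [r7c8∈{6}] nothing but 6 survives at r7c8. So r7c8=6.
Step 30. [r7c9∈{8}] r7c9 has the single candidate 8. So r7c9=8.
Step 31. [r3c9∈{1}] only 1 remains possible at r3c9 ⇒ r3c9=1.
Step 32. [r6c3∈{3}] r6c3's peers cover all but 3. So r6c3=3.
Step 33. [r1c8∈{3}] r1c8's peers cover all but 3. So r1c8=3.
Step 34. [r3c1∈{4}] only 4 remains possible at r3c1, so r3c1=4.
Step 35. [r1c9∈{9}] r1c9 is down to just 9, so r1c9=9.
Step 36. [r9c2∈{6}] only 6 remains possible at r9c2. So r9c2=6.
Step 37. [r5c6∈{4}] r5c6's peers cover all but 4 ⇒ r5c6=4.
Step 38. [r3c8∈{2}] r3c8 is down to just 2. So r3c8=2.
Step 39. [r5c3∈{8}] only 8 remains possible at r5c3, so r5c3=8.
Step 40. [r4c2∈{1}] nothing but 1 survives at r4c2. So r4c2=1.
Step 41. [r1c7∈{7}] r1c7 has the single candidate 7. So r1c7=7.
Step 42. [r8c6∈{3}] r8c6's peers cover all but 3, so r8c6=3.
Step 43. [r5c5∈{9}] nothing but 9 survives at r5c5, so r5c5=9.
Step 44. [r5c2∈{2}] r5c2 is down to just 2. So r5c2=2.
Step 45. [r8c5∈{6}] r8c5 has the single candidate 6. So r8c5=6.
Step 46. [r6c1∈{5}] r6c1's peers cover all but 5. So r6c1=5.
Step 47. [r6c2∈{7}] r6c2 has the single candidate 7. So r6c2=7.
Step 48. [r2c7∈{4}] only 4 remains possible at r2c7. So r2c7=4.
Step 49. [r2c4∈{2}] r2c4's peers cover all but 2. So r2c4=2.
Step 50. [r9c4∈{9}] r9c4 has the single candidate 9. So r9c4=9.

Answer: 2 8 1 6 4 5 7 3 9 / 7 3 9 2 8 1 4 5 6 / 4 5 6 3 7 9 8 2 1 / 9 1 4 5 3 6 2 8 7 / 6 2 8 7 9 4 3 1 5 / 5 7 3 1 2 8 6 9 4 / 3 9 7 4 5 2 1 6 8 / 1 4 5 8 6 3 9 7 2 / 8 6 2 9 1 7 5 4 3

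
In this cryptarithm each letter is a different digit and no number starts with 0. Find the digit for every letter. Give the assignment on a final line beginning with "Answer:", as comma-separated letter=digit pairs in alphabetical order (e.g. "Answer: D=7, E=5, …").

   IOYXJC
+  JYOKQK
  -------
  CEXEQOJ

Step 1. [col 1: C + K ≡ J (mod 10)] C=1 is one option consistent with column 1 (C + K ≡ J (mod 10), carry-in 0) — take it, so C=1.
Step 2. [col 1: C + K ≡ J (mod 10)] no forcing yet in column 1 (carry-in 0); K=8 is free and consistent — try it, so K=8.
Step 3. [col 1: C + K ≡ J (mod 10)] column 1: given C=1, K=8, carry-in 0, and digits 1,8 already taken and all letters distinct, C+K≡J (mod 10) forces J=9, so J=9.
Step 4. [col 2: J + Q ≡ O (mod 10)] column 2 (J + Q ≡ O (mod 10), carry-in 0) doesn't pin Q yet; pick Q=4 and continue. So Q=4.
Step 5. [col 2: J + Q ≡ O (mod 10)] column 2: given J=9, Q=4, carry-in 0, and digits 1,4,8,9 already taken and all letters distinct, J+Q≡O (mod 10) forces O=3, so O=3.
Step 6. [col 3: X + K ≡ Q (mod 10)] in column 3 we have X+K≡Q with carry-in 1; given K=8, Q=4 and digits 1,3,4,8,9 already taken and all letters distinct, that pins X to 5. So X=5.
Step 7. [col 4: Y + O ≡ E (mod 10)] column 4 (Y + O ≡ E (mod 10), carry-in 1) doesn't pin E yet; pick E=6 and continue. So E=6.
Step 8. [col 4: Y + O ≡ E (mod 10)] column 4: given O=3, E=6, carry-in 1, and digits 1,3,4,5,6,8,9 already taken and all letters distinct, Y+O≡E (mod 10) forces Y=2 ⇒ Y=2.
Step 9. [col 6: I + J ≡ E (mod 10)] in column 6 we have I+J≡E with carry-in 0; given J=9, E=6 and digits 1,2,3,4,5,6,8,9 already taken and all letters distinct, that pins I to 7. So I=7.

Answer: C=1, E=6, I=7, J=9, K=8, O=3, Q=4, X=5, Y=2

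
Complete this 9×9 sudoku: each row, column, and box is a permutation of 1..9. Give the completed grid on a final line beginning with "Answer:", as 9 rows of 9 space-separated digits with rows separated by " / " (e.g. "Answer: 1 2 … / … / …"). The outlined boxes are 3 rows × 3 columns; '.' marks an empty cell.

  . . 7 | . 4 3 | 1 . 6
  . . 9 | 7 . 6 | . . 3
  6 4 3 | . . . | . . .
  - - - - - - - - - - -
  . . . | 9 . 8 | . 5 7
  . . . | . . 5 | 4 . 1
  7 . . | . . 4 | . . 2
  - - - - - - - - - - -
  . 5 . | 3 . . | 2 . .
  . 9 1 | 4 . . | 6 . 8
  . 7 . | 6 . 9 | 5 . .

Step 1. [r2c7∈{8}] only 8 remains possible at r2c7, so r2c7=8.
Step 2. [r1c8∈{2,9}] across row 1, 9 lands solely at r1c8 ⇒ r1c8=9.
Step 3. [r5c4∈{2}] r5c4 has the single candidate 2 ⇒ r5c4=2.
Step 4. [r4c7∈{3}] nothing but 3 survives at r4c7, so r4c7=3.
Step 5. [r7c3∈{4,6,8}] row 7 places 6 nowhere but r7c3, so r7c3=6.
Step 6. [r5c3∈{8}] r5c3 is down to just 8. So r5c3=8.
Step 7. [r9c9∈{4}] r9c9 is down to just 4, so r9c9=4.
Step 8. [r8c5∈{2,5,7}] in row 8, 5 fits only at r8c5, so r8c5=5.
Step 9. [r6c4∈{1}] r6c4 has the single candidate 1 ⇒ r6c4=1.
Step 10. [r9c3∈{2}] r9c3 has the single candidate 2, so r9c3=2.
Step 11. [r5c8∈{6}] r5c8's peers cover all but 6, so r5c8=6.
Step 12. [r2c1∈{1,2,5}] across row 2, 5 lands solely at r2c1 ⇒ r2c1=5.
Step 13. [r2c2∈{1,2}] box 1 places 1 nowhere but r2c2, so r2c2=1.
Step 14. [r5c2∈{3}] only 3 remains possible at r5c2. So r5c2=3.
Step 15. [r2c5∈{2}] only 2 remains possible at r2c5 ⇒ r2c5=2.
Step 16. [r1c2∈{2,8}] in col 2, 8 fits only at r1c2, so r1c2=8.
Step 17. [r7c1∈{4,8}] 4 has one home in row 7: r7c1, so r7c1=4.
Step 18. [r7c5∈{1,7,8}] 8 has one home in row 7: r7c5, so r7c5=8.
Step 19. [r9c5∈{1}] r9c5's peers cover all but 1, so r9c5=1.
Step 20. [r6c2∈{6}] only 6 remains possible at r6c2 ⇒ r6c2=6.
Step 21. [r8c1∈{3}] nothing but 3 survives at r8c1, so r8c1=3.
Step 22. [r8c8∈{7}] r8c8 is down to just 7, so r8c8=7.
Step 23. [r4c1∈{1,2}] row 4 places 1 nowhere but r4c1. So r4c1=1.
Step 24. [r3c9∈{5}] r3c9's peers cover all but 5, so r3c9=5.
Step 25. [r7c9∈{9}] only 9 remains possible at r7c9 ⇒ r7c9=9.
Step 26. [r3c7∈{7}] only 7 remains possible at r3c7, so r3c7=7.
Step 27. [r4c3∈{4}] nothing but 4 survives at r4c3, so r4c3=4.
Step 28. [r1c4∈{5}] only 5 remains possible at r1c4. So r1c4=5.
Step 29. [r6c7∈{9}] only 9 remains possible at r6c7. So r6c7=9.
Step 30. [r3c8∈{2}] r3c8's peers cover all but 2, so r3c8=2.
Step 31. [r4c5∈{6}] nothing but 6 survives at r4c5 ⇒ r4c5=6.
Step 32. [r1c1∈{2}] r1c1's peers cover all but 2, so r1c1=2.
Step 33. [r8c6∈{2}] only 2 remains possible at r8c6, so r8c6=2.
Step 34. [r6c5∈{3}] r6c5's peers cover all but 3, so r6c5=3.
Step 35. [r9c8∈{3}] r9c8 has the single candidate 3. So r9c8=3.
Step 36. [r5c5∈{7}] nothing but 7 survives at r5c5 ⇒ r5c5=7.
Step 37. [r3c4∈{8}] only 8 remains possible at r3c4 ⇒ r3c4=8.
Step 38. [r6c8∈{8}] r6c8 has the single candidate 8 ⇒ r6c8=8.
Step 39. [r7c6∈{7}] nothing but 7 survives at r7c6. So r7c6=7.
Step 40. [r4c2∈{2}] nothing but 2 survives at r4c2. So r4c2=2.
Step 41. [r6c3∈{5}] r6c3's peers cover all but 5 ⇒ r6c3=5.
Step 42. [r2c8∈{4}] r2c8 has the single candidate 4 ⇒ r2c8=4.
Step 43. [r3c5∈{9}] only 9 remains possible at r3c5 ⇒ r3c5=9.
Step 44. [r7c8∈{1}] r7c8 is down to just 1, so r7c8=1.
Step 45. [r9c1∈{8}] r9c1 is down to just 8. So r9c1=8.
Step 46. [r3c6∈{1}] nothing but 1 survives at r3c6. So r3c6=1.
Step 47. [r5c1∈{9}] r5c1's peers cover all but 9 ⇒ r5c1=9.

Answer: 2 8 7 5 4 3 1 9 6 / 5 1 9 7 2 6 8 4 3 / 6 4 3 8 9 1 7 2 5 / 1 2 4 9 6 8 3 5 7 / 9 3 8 2 7 5 4 6 1 / 7 6 5 1 3 4 9 8 2 / 4 5 6 3 8 7 2 1 9 / 3 9 1 4 5 2 6 7 8 / 8 7 2 6 1 9 5 3 4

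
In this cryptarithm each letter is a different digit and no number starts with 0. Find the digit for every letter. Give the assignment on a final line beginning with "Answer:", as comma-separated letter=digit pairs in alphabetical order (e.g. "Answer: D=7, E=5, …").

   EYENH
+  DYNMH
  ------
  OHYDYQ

Step 1. [col 1: H + H ≡ Q (mod 10)] Q=8 is one option consistent with column 1 (H + H ≡ Q (mod 10), carry-in 0) — take it. So Q=8.
Step 2. [col 1: H + H ≡ Q (mod 10)] column 1 (H + H ≡ Q (mod 10), carry-in 0) doesn't pin H yet; pick H=4 and continue. So H=4.
Step 3. [col 2: N + M ≡ Y (mod 10)] column 2 (N + M ≡ Y (mod 10), carry-in 0) doesn't pin M yet; pick M=7 and continue. So M=7.
Step 4. [col 2: N + M ≡ Y (mod 10)] several values work for Y in column 2 (N + M ≡ Y (mod 10), carry-in 0); try Y=0 ⇒ Y=0.
Step 5. [col 2: N + M ≡ Y (mod 10)] in column 2 we have N+M≡Y with carry-in 0; given M=7, Y=0 and digits 0,4,7,8 already taken and all letters distinct, that pins N to 3 ⇒ N=3.
Step 6. [col 3: E + N ≡ D (mod 10)] no forcing yet in column 3 (carry-in 1); E=5 is free and consistent — try it, so E=5.
Step 7. [col 3: E + N ≡ D (mod 10)] in column 3 we have E+N≡D with carry-in 1; given E=5, N=3 and digits 0,3,4,5,7,8 already taken and all letters distinct, that pins D to 9. So D=9.
Step 8. [col 6: carry → O] in column 6 we have ·+·≡O with carry-in 1; given nothing yet and digits 0,3,4,5,7,8,9 already taken and all letters distinct, that pins O to 1 ⇒ O=1.

Answer: D=9, E=5, H=4, M=7, N=3, O=1, Q=8, Y=0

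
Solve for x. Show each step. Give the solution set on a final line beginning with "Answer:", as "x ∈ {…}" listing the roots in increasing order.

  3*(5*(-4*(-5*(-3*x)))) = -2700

Step 1. [3*(5*(-4*(-5*(-3*x)))) = -2700] leading coefficient 3: divide by 3 ⇒ div: 5*(-4*(-5*(-3*x))) = -900.
Step 2. [5*(-4*(-5*(-3*x))) = -900] 5·(inner) — divide through by 5, so div: -4*(-5*(-3*x)) = -180.
Step 3. [-4*(-5*(-3*x)) = -180] -4·(inner) — divide through by -4 ⇒ div: -5*(-3*x) = 45.
Step 4. [-5*(-3*x) = 45] LHS = -5·(…); ÷-5 both sides ⇒ div: -3*x = -9.
Step 5. [-3*x = -9] divide by the outer -3 ⇒ div: x = 3.

Answer: x ∈ {3}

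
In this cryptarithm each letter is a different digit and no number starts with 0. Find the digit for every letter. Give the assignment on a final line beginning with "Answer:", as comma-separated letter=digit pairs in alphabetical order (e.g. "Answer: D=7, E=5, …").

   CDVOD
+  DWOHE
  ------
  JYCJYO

Step 1. [col 1: D + E ≡ O (mod 10)] several values work for E in column 1 (D + E ≡ O (mod 10), carry-in 0); try E=8. So E=8.
Step 2. [J] the sum has 6 digits but both addends have 5; that extra leading digit J is the final carry, namely 1. So J=1.
Step 3. [col 1: D + E ≡ O (mod 10)] several values work for O in column 1 (D + E ≡ O (mod 10), carry-in 0); try O=4 ⇒ O=4.
Step 4. [col 1: D + E ≡ O (mod 10)] in column 1 we have D+E≡O with carry-in 0; given E=8, O=4 and digits 1,4,8 already taken and all letters distinct, that pins D to 6, so D=6.
Step 5. [col 2: O + H ≡ Y (mod 10)] column 2 (O + H ≡ Y (mod 10), carry-in 1) doesn't pin H yet; pick H=0 and continue ⇒ H=0.
Step 6. [col 2: O + H ≡ Y (mod 10)] in column 2 we have O+H≡Y with carry-in 1; given O=4, H=0 and digits 0,1,4,6,8 already taken and all letters distinct, that pins Y to 5, so Y=5.
Step 7. [col 3: V + O ≡ J (mod 10)] column 3: given O=4, J=1, carry-in 0, and digits 0,1,4,5,6,8 already taken and all letters distinct, V+O≡J (mod 10) forces V=7. So V=7.
Step 8. [col 4: D + W ≡ C (mod 10)] column 4 reads D+W+carry(1)=C with D=6; with digits 0,1,4,5,6,7,8 already taken and all letters distinct, the only value for W is 2. So W=2.
Step 9. [col 4: D + W ≡ C (mod 10)] column 4 reads D+W+carry(1)=C with D=6, W=2; with digits 0,1,2,4,5,6,7,8 already taken and all letters distinct, the only value for C is 9, so C=9.

Answer: C=9, D=6, E=8, H=0, J=1, O=4, V=7, W=2, Y=5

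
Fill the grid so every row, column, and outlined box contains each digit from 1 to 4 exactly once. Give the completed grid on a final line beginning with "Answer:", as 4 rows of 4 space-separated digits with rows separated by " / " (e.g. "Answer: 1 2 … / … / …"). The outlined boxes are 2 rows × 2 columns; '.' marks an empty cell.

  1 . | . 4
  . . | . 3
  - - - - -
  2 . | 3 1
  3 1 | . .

Step 1. [r1c3∈{2}] r1c3 has the single candidate 2, so r1c3=2.
Step 2. [r2c1∈{4}] only 4 remains possible at r2c1 ⇒ r2c1=4.
Step 3. [r4c4∈{2}] r4c4 has the single candidate 2 ⇒ r4c4=2.
Step 4. [r2c2∈{2}] nothing but 2 survives at r2c2. So r2c2=2.
Step 5. [r1c2∈{3}] r1c2's peers cover all but 3. So r1c2=3.
Step 6. [r3c2∈{4}] r3c2 has the single candidate 4. So r3c2=4.
Step 7. [r4c3∈{4}] r4c3's peers cover all but 4. So r4c3=4.
Step 8. [r2c3∈{1}] r2c3 is down to just 1, so r2c3=1.

Answer: 1 3 2 4 / 4 2 1 3 / 2 4 3 1 / 3 1 4 2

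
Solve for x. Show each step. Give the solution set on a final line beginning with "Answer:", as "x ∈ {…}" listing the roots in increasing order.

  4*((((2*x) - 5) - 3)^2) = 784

Step 1. [4*((((2*x) - 5) - 3)^2) = 784] divide by the outer 4 ⇒ div: (((2*x) - 5) - 3)^2 = 196.
Step 2. [(((2*x) - 5) - 3)^2 = 196] √ both sides: 196 ≥ 0 gives two branches ⇒ sqrt: ((2*x) - 5) - 3 = 14 or -14.
Step 3. [((2*x) - 5) - 3 = 14 or -14] the outer -3 inverts by adding 3 ⇒ sub: (2*x) - 5 = 17 or -11.
Step 4. [(2*x) - 5 = 17 or -11] -5 is outermost — add 5 both sides ⇒ sub: 2*x = 22 or -6.
Step 5. [2*x = 22 or -6] LHS = 2·(…); ÷2 both sides, so div: x = 11 or -3.

Answer: x ∈ {-3, 11}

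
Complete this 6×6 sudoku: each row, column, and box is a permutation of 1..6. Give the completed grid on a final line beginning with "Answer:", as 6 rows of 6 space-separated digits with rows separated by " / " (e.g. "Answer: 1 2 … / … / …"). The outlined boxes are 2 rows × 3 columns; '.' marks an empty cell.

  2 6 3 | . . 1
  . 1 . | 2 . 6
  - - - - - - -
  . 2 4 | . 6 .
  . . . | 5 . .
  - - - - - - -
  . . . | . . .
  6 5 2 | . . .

Step 1. [r3c6∈{3}] r3c6 is down to just 3 ⇒ r3c6=3.
Step 2. [r6c6∈{4}] r6c6 is down to just 4. So r6c6=4.
Step 3. [r4c5∈{1,2,4}] across row 4, 4 lands solely at r4c5 ⇒ r4c5=4.
Step 4. [r5c5∈{1,2,3,5}] 2 has one home in col 5: r5c5, so r5c5=2.
Step 5. [r5c3∈{1}] r5c3's peers cover all but 1, so r5c3=1.
Step 6. [r2c5∈{3,5}] across row 2, 3 lands solely at r2c5 ⇒ r2c5=3.
Step 7. [r4c1∈{1,3}] row 4 places 1 nowhere but r4c1 ⇒ r4c1=1.
Step 8. [r5c1∈{3,4}] across col 1, 3 lands solely at r5c1 ⇒ r5c1=3.
Step 9. [r3c1∈{5}] nothing but 5 survives at r3c1. So r3c1=5.
Step 10. [r6c4∈{1,3}] 3 has one home in row 6: r6c4 ⇒ r6c4=3.
Step 11. [r4c2∈{3}] r4c2 has the single candidate 3, so r4c2=3.
Step 12. [r4c3∈{6}] only 6 remains possible at r4c3 ⇒ r4c3=6.
Step 13. [r1c5∈{5}] only 5 remains possible at r1c5. So r1c5=5.
Step 14. [r5c6∈{5}] nothing but 5 survives at r5c6. So r5c6=5.
Step 15. [r6c5∈{1}] r6c5's peers cover all but 1 ⇒ r6c5=1.
Step 16. [r2c1∈{4}] r2c1's peers cover all but 4 ⇒ r2c1=4.
Step 17. [r4c6∈{2}] r4c6's peers cover all but 2. So r4c6=2.
Step 18. [r3c4∈{1}] r3c4 has the single candidate 1, so r3c4=1.
Step 19. [r2c3∈{5}] nothing but 5 survives at r2c3, so r2c3=5.
Step 20. [r5c2∈{4}] nothing but 4 survives at r5c2 ⇒ r5c2=4.
Step 21. [r1c4∈{4}] only 4 remains possible at r1c4. So r1c4=4.
Step 22. [r5c4∈{6}] only 6 remains possible at r5c4, so r5c4=6.

Answer: 2 6 3 4 5 1 / 4 1 5 2 3 6 / 5 2 4 1 6 3 / 1 3 6 5 4 2 / 3 4 1 6 2 5 / 6 5 2 3 1 4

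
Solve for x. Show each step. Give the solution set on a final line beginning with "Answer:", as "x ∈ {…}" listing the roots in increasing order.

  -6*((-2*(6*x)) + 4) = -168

Step 1. [-6*((-2*(6*x)) + 4) = -168] LHS = -6·(…); ÷-6 both sides. So div: (-2*(6*x)) + 4 = 28.
Step 2. [(-2*(6*x)) + 4 = 28] -2 | LHS and -2 | 28: pull -2 out. So factor: (6*x) - 2 = -14.
Step 3. [(6*x) - 2 = -14] -2 is outermost — add 2 both sides. So sub: 6*x = -12.
Step 4. [6*x = -12] 6·(inner) — divide through by 6. So div: x = -2.

Answer: x ∈ {-2}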